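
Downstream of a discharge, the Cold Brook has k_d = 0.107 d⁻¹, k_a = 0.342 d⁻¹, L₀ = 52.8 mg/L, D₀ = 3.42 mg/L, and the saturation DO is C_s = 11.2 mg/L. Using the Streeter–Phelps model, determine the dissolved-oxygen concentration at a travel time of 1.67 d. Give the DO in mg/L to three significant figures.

k_d L₀/(k_a−k_d) = 0.107×52.8/(0.342−0.107) = 5.650/0.2350 = 24.04 mg/L.
e^(−k_d t) = e^(−0.107×1.670) = 0.8364; e^(−k_a t) = e^(−0.342×1.670) = 0.5649.
D = 24.04 × (0.8364 − 0.5649) + 3.42 × 0.5649 = 6.527 + 1.932 = 8.459 mg/L.
DO = C_s − D = 11.2 − 8.459 = 2.741 mg/L.

DO ≈ 2.74 mg/L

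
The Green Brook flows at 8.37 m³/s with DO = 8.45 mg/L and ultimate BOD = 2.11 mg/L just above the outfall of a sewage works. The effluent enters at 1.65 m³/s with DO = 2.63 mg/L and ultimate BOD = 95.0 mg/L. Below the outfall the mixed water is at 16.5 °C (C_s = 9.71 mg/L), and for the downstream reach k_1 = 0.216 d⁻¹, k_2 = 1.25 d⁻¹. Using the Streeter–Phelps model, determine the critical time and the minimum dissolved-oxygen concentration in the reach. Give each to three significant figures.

t_c ≈ 0.787 d; minimum DO ≈ 7.17 mg/L

Mixed DO = (8.37×8.45 + 1.65×2.63)/(8.37+1.65) = 75.07/10.02 = 7.492 mg/L.
Mixed L₀ = (8.37×2.11 + 1.65×95.0)/(10.02) = 174.4/10.02 = 17.41 mg/L.
Initial deficit D₀ = C_s − DO₀ = 9.71 − 7.492 = 2.218 mg/L.
t_c = (1/1.034) ln[(1.25/0.216)(1 − 2.218×1.034/(0.216×17.41))] = 0.9671 × ln(2.256) = 0.7870 d.
D_c = (0.216/1.25) × 17.41 × e^(−0.216×0.7870) = 0.1728 × 17.41 × 0.8437 = 2.538 mg/L.
Minimum DO = 9.71 − 2.538 = 7.172 mg/L.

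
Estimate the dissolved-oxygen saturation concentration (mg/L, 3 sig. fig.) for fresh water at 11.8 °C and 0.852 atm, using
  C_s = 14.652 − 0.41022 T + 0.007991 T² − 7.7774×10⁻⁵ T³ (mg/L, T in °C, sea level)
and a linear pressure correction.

C_s ≈ 9.20 mg/L

At sea level: C_s = 14.652 − 0.41022×11.8 + 0.007991×11.8² − 7.7774×10⁻⁵×11.8³ = 10.80 mg/L.
Pressure correction: C_s' = 10.80 × 0.852 = 9.198 mg/L.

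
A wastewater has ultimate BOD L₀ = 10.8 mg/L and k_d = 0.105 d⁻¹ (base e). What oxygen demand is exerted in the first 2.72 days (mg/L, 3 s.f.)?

y ≈ 2.68 mg/L

y_t = L₀(1 − e^(−k_d t)) = 10.8 × (1 − e^(−0.105×2.72))
= 10.8 × (1 − 0.7516) = 10.8 × 0.2484 = 2.683 mg/L.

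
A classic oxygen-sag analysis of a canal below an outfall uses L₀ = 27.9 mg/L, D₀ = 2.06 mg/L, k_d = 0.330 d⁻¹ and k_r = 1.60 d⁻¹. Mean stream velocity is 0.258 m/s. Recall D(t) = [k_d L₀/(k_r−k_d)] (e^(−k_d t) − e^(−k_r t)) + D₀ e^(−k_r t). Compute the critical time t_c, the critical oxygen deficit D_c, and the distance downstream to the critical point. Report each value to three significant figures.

t_c ≈ 0.980 d; D_c ≈ 4.16 mg/L; x_c ≈ 21.8 km

With k_r/k_d = 4.848 and 1 − D₀(k_r−k_d)/(k_d L₀) = 0.7158,
t_c = ln(4.848 × 0.7158) / (1.60 − 0.330) = ln(3.471) / 1.270 = 1.244/1.270 = 0.9798 d.
L(t_c) = L₀ e^(−k_d t_c) = 27.9 × 0.7237 = 20.19 mg/L, and at the critical point k_r D_c = k_d L, so D_c = (0.330/1.60) × 20.19 = 4.165 mg/L.
x_c = v t_c = 0.258 m/s × 0.9798 d × 86400 s/d = 21840 m ≈ 21.8 km.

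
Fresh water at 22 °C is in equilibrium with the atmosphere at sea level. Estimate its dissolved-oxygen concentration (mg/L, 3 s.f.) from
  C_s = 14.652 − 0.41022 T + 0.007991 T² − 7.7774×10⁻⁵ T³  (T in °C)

C_s ≈ 8.67 mg/L

C_s = 14.652 − 0.41022×22 + 0.007991×22² − 7.7774×10⁻⁵×22³ = 8.667 mg/L.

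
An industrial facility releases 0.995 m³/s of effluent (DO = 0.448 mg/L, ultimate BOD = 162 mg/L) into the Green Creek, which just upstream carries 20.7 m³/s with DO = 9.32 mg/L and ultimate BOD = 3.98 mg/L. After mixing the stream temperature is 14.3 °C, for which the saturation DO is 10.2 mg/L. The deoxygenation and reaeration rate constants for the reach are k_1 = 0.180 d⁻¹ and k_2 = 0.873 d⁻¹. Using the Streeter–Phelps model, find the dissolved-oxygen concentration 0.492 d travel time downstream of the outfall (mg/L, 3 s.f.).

Mixed DO = (20.7×9.32 + 0.995×0.448)/(20.7+0.995) = 193.4/21.70 = 8.913 mg/L.
Mixed L₀ = (20.7×3.98 + 0.995×162)/(21.70) = 243.6/21.70 = 11.23 mg/L.
Initial deficit D₀ = C_s − DO₀ = 10.2 − 8.913 = 1.287 mg/L.
D(0.492) = [0.180×11.23/(0.873−0.180)](e^(−0.180×0.492) − e^(−0.873×0.492)) + 1.287 e^(−0.873×0.492)
= 2.916 × (0.9152 − 0.6508) + 1.287 × 0.6508 = 1.609 mg/L.
DO = 10.2 − 1.609 = 8.591 mg/L.

DO ≈ 8.59 mg/L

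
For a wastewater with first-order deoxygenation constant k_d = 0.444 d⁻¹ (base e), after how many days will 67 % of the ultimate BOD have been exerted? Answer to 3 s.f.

t ≈ 2.50 d

y/L₀ = 1 − e^(−k_d t) = 0.67 ⇒ e^(−k_d t) = 0.330
t = −ln(0.330) / 0.444 = 1.109 / 0.444 = 2.497 d.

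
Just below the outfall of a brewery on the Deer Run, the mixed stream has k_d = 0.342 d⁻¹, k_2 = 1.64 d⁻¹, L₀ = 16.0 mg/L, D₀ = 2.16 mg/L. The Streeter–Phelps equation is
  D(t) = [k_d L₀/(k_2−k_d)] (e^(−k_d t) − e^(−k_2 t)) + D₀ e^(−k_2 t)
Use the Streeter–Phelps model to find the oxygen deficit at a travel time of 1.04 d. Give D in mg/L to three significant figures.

D ≈ 2.58 mg/L

k_d L₀/(k_2−k_d) = 0.342×16.0/(1.64−0.342) = 5.472/1.298 = 4.216 mg/L.
e^(−k_d t) = e^(−0.342×1.040) = 0.7007; e^(−k_2 t) = e^(−1.64×1.040) = 0.1817.
D = 4.216 × (0.7007 − 0.1817) + 2.16 × 0.1817 = 2.188 + 0.3924 = 2.580 mg/L.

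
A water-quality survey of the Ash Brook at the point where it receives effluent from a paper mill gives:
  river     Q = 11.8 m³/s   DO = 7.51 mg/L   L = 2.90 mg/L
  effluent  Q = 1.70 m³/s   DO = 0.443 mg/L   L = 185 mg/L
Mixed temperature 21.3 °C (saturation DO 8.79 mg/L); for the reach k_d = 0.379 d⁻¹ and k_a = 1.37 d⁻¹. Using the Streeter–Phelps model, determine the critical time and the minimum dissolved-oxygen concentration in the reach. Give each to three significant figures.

Mixed DO = (11.8×7.51 + 1.70×0.443)/(11.8+1.70) = 89.37/13.50 = 6.620 mg/L.
Mixed L₀ = (11.8×2.90 + 1.70×185)/(13.50) = 348.7/13.50 = 25.83 mg/L.
Initial deficit D₀ = C_s − DO₀ = 8.79 − 6.620 = 2.170 mg/L.
t_c = (1/0.9910) ln[(1.37/0.379)(1 − 2.170×0.9910/(0.379×25.83))] = 1.009 × ln(2.821) = 1.046 d.
D_c = (0.379/1.37) × 25.83 × e^(−0.379×1.046) = 0.2766 × 25.83 × 0.6726 = 4.806 mg/L.
Minimum DO = 8.79 − 4.806 = 3.984 mg/L.

t_c ≈ 1.05 d; minimum DO ≈ 3.98 mg/L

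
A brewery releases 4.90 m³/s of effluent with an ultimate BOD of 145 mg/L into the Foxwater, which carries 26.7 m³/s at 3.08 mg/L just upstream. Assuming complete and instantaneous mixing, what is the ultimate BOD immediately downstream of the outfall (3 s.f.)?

Flow-weighted mixing: C = (Q_r C_r + Q_w C_w)/(Q_r + Q_w)
= (26.7×3.08 + 4.90×145)/(26.7 + 4.90) = 792.7/31.60 = 25.09 mg/L.

25.1 mg/L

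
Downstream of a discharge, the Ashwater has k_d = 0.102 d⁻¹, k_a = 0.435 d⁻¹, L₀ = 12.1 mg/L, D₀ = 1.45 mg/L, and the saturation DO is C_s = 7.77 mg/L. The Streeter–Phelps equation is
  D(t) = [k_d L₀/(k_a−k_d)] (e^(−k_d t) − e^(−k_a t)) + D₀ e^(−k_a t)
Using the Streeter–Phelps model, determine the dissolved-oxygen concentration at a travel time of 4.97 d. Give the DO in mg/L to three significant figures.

k_d L₀/(k_a−k_d) = 0.102×12.1/(0.435−0.102) = 1.234/0.3330 = 3.706 mg/L.
e^(−k_d t) = e^(−0.102×4.970) = 0.6023; e^(−k_a t) = e^(−0.435×4.970) = 0.1151.
D = 3.706 × (0.6023 − 0.1151) + 1.45 × 0.1151 = 1.806 + 0.1669 = 1.973 mg/L.
DO = C_s − D = 7.77 − 1.973 = 5.797 mg/L.

DO ≈ 5.80 mg/L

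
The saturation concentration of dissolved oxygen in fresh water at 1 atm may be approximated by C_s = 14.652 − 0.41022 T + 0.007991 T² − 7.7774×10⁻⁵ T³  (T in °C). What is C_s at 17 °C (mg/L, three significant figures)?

C_s ≈ 9.61 mg/L

C_s = 14.652 − 0.41022×17 + 0.007991×17² − 7.7774×10⁻⁵×17³ = 9.606 mg/L.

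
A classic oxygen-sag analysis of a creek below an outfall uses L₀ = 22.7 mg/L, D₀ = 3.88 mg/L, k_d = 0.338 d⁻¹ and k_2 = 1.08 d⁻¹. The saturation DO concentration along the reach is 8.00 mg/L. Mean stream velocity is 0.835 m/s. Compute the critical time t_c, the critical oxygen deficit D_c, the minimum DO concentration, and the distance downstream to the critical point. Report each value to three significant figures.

With k_2/k_d = 3.195 and 1 − D₀(k_2−k_d)/(k_d L₀) = 0.6248,
t_c = ln(3.195 × 0.6248) / (1.08 − 0.338) = ln(1.996) / 0.7420 = 0.6913/0.7420 = 0.9317 d.
D_c = (k_d/k_2) L₀ e^(−k_d t_c) = (0.338/1.08) × 22.7 × e^(−0.338×0.9317) = 0.3130 × 22.7 × 0.7299 = 5.185 mg/L.
Minimum DO = C_s − D_c = 8.00 − 5.185 = 2.815 mg/L.
x_c = v t_c = 0.835 m/s × 0.9317 d × 86400 s/d = 67210 m ≈ 67.2 km.

t_c ≈ 0.932 d; D_c ≈ 5.19 mg/L; min DO ≈ 2.81 mg/L; x_c ≈ 67.2 km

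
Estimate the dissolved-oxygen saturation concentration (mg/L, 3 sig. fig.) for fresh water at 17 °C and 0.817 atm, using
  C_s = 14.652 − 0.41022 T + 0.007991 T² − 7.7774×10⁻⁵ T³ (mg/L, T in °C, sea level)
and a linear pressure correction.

C_s ≈ 7.85 mg/L

At sea level: C_s = 14.652 − 0.41022×17 + 0.007991×17² − 7.7774×10⁻⁵×17³ = 9.606 mg/L.
Pressure correction: C_s' = 9.606 × 0.817 = 7.848 mg/L.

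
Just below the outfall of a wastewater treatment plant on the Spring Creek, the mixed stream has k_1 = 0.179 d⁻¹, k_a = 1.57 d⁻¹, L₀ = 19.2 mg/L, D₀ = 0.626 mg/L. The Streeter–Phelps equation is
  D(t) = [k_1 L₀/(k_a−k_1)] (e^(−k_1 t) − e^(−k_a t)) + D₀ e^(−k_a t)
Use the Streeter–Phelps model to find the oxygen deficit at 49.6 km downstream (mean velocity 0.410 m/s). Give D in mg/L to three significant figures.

D ≈ 1.72 mg/L

Travel time t = x/v = 49.6 km / (0.410 m/s) = 49600 m / 0.410 m/s = 121000 s = 1.400 d.
k_1 L₀/(k_a−k_1) = 0.179×19.2/(1.57−0.179) = 3.437/1.391 = 2.471 mg/L.
e^(−k_1 t) = e^(−0.179×1.400) = 0.7783; e^(−k_a t) = e^(−1.57×1.400) = 0.1110.
D = 2.471 × (0.7783 − 0.1110) + 0.626 × 0.1110 = 1.649 + 0.06948 = 1.718 mg/L.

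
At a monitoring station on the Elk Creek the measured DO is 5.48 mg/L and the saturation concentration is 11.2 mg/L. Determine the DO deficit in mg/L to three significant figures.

D ≈ 5.72 mg/L

D = C_s − C = 11.2 − 5.48 = 5.72 mg/L.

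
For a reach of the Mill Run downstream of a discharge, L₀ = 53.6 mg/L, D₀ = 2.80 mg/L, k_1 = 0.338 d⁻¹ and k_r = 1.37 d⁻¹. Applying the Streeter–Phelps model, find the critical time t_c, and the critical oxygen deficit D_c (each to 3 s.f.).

t_c ≈ 1.19 d; D_c ≈ 8.85 mg/L

With k_r/k_1 = 4.053 and 1 − D₀(k_r−k_1)/(k_1 L₀) = 0.8405,
t_c = ln(4.053 × 0.8405) / (1.37 − 0.338) = ln(3.407) / 1.032 = 1.226/1.032 = 1.188 d.
D_c = (k_1/k_r) L₀ e^(−k_1 t_c) = (0.338/1.37) × 53.6 × e^(−0.338×1.188) = 0.2467 × 53.6 × 0.6693 = 8.851 mg/L.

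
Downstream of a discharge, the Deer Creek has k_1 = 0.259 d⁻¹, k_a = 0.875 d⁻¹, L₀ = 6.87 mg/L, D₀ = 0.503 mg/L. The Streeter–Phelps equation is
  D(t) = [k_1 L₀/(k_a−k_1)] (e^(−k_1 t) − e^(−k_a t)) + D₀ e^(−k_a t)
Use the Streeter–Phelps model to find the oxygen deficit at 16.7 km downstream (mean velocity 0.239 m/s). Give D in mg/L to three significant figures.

Travel time t = x/v = 16.7 km / (0.239 m/s) = 16700 m / 0.239 m/s = 69870 s = 0.8087 d.
k_1 L₀/(k_a−k_1) = 0.259×6.87/(0.875−0.259) = 1.779/0.6160 = 2.889 mg/L.
e^(−k_1 t) = e^(−0.259×0.8087) = 0.8110; e^(−k_a t) = e^(−0.875×0.8087) = 0.4928.
D = 2.889 × (0.8110 − 0.4928) + 0.503 × 0.4928 = 0.9192 + 0.2479 = 1.167 mg/L.

D ≈ 1.17 mg/L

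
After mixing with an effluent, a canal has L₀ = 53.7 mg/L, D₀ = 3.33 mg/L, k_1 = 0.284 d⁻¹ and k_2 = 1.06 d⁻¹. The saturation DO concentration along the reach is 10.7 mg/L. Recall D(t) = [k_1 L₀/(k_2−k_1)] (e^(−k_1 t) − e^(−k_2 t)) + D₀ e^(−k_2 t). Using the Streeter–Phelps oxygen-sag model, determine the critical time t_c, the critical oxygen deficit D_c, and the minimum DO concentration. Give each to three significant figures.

t_c ≈ 1.46 d; D_c ≈ 9.51 mg/L; min DO ≈ 1.19 mg/L

At the critical point dD/dt = 0, so k_1 L₀ e^(−k_1 t) = k_2 D. Substituting D(t) from the Streeter–Phelps equation and solving for t gives
t_c = ln[(k_2/k_1)(1 − D₀(k_2−k_1)/(k_1 L₀))] / (k_2−k_1).
Here k_2−k_1 = 0.7760 d⁻¹ and 1 − D₀(k_2−k_1)/(k_1 L₀) = 1 − 3.33×0.7760/(0.284×53.7) = 0.8306, so
t_c = ln(3.732 × 0.8306) / 0.7760 = 1.131 / 0.7760 = 1.458 d.
D_c = (k_1/k_2) L₀ e^(−k_1 t_c) = (0.284/1.06) × 53.7 × e^(−0.284×1.458) = 0.2679 × 53.7 × 0.6610 = 9.510 mg/L.
Minimum DO = C_s − D_c = 10.7 − 9.510 = 1.190 mg/L.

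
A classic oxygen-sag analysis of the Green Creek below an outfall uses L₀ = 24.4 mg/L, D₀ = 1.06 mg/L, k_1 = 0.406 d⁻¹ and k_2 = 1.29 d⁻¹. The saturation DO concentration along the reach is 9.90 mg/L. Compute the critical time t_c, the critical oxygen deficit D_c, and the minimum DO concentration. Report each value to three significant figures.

With k_2/k_1 = 3.177 and 1 − D₀(k_2−k_1)/(k_1 L₀) = 0.9054,
t_c = ln(3.177 × 0.9054) / (1.29 − 0.406) = ln(2.877) / 0.8840 = 1.057/0.8840 = 1.195 d.
D_c = (k_1/k_2) L₀ e^(−k_1 t_c) = (0.406/1.29) × 24.4 × e^(−0.406×1.195) = 0.3147 × 24.4 × 0.6155 = 4.727 mg/L.
Minimum DO = C_s − D_c = 9.90 − 4.727 = 5.173 mg/L.

t_c ≈ 1.20 d; D_c ≈ 4.73 mg/L; min DO ≈ 5.17 mg/L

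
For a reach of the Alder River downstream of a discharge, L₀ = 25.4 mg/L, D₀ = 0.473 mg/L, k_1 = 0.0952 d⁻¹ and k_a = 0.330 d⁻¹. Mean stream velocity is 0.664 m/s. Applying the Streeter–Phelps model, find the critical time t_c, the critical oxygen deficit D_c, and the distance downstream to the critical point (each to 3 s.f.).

t_c ≈ 5.09 d; D_c ≈ 4.51 mg/L; x_c ≈ 292 km

t_c = [1/(k_a−k_1)] ln[(k_a/k_1)(1 − D₀(k_a−k_1)/(k_1 L₀))]
= [1/(0.330−0.0952)] ln[(0.330/0.0952)(1 − 0.473×0.2348/(0.0952×25.4))]
= (1/0.2348) ln[3.466 × 0.9541] = 4.259 × ln(3.307) = 4.259 × 1.196 = 5.094 d.
D_c = (k_1/k_a) L₀ e^(−k_1 t_c) = (0.0952/0.330) × 25.4 × e^(−0.0952×5.094) = 0.2885 × 25.4 × 0.6157 = 4.512 mg/L.
x_c = v t_c = 0.664 m/s × 5.094 d × 86400 s/d = 292200 m ≈ 292 km.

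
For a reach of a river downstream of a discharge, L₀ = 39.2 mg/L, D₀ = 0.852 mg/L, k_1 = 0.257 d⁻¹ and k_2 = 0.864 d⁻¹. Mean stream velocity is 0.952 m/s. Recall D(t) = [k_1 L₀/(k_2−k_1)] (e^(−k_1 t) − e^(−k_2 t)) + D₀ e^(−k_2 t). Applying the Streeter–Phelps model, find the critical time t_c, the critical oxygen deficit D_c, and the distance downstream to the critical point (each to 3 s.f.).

t_c = [1/(k_2−k_1)] ln[(k_2/k_1)(1 − D₀(k_2−k_1)/(k_1 L₀))]
= [1/(0.864−0.257)] ln[(0.864/0.257)(1 − 0.852×0.6070/(0.257×39.2))]
= (1/0.6070) ln[3.362 × 0.9487] = 1.647 × ln(3.189) = 1.647 × 1.160 = 1.911 d.
L(t_c) = L₀ e^(−k_1 t_c) = 39.2 × 0.6120 = 23.99 mg/L, and at the critical point k_2 D_c = k_1 L, so D_c = (0.257/0.864) × 23.99 = 7.136 mg/L.
x_c = v t_c = 0.952 m/s × 1.911 d × 86400 s/d = 157200 m ≈ 157 km.

t_c ≈ 1.91 d; D_c ≈ 7.14 mg/L; x_c ≈ 157 km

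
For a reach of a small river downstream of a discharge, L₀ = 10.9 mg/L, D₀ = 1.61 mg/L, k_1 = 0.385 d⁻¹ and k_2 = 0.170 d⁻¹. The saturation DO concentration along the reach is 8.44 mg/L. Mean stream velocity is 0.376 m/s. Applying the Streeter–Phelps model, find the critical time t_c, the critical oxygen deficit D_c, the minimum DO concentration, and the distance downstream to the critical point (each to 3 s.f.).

t_c = [1/(k_2−k_1)] ln[(k_2/k_1)(1 − D₀(k_2−k_1)/(k_1 L₀))]
= [1/(0.170−0.385)] ln[(0.170/0.385)(1 − 1.61×-0.2150/(0.385×10.9))]
= (1/-0.2150) ln[0.4416 × 1.082] = -4.651 × ln(0.4780) = -4.651 × -0.7382 = 3.433 d.
L(t_c) = L₀ e^(−k_1 t_c) = 10.9 × 0.2666 = 2.906 mg/L, and at the critical point k_2 D_c = k_1 L, so D_c = (0.385/0.170) × 2.906 = 6.582 mg/L.
Minimum DO = C_s − D_c = 8.44 − 6.582 = 1.858 mg/L.
x_c = v t_c = 0.376 m/s × 3.433 d × 86400 s/d = 111500 m ≈ 112 km.

t_c ≈ 3.43 d; D_c ≈ 6.58 mg/L; min DO ≈ 1.86 mg/L; x_c ≈ 112 km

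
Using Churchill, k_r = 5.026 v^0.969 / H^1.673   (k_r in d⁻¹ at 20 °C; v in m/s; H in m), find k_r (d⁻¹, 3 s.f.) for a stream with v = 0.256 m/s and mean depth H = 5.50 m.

k_r ≈ 0.0775 d⁻¹

k_r = 5.026 × 0.256^0.969 / 5.50^1.673 = 5.026 × 0.2670 / 17.32 = 0.07748 d⁻¹.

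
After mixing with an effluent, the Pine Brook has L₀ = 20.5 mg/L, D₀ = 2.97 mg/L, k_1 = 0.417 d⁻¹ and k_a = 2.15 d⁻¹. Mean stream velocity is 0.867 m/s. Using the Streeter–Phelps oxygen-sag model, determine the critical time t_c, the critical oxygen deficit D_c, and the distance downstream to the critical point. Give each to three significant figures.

With k_a/k_1 = 5.156 and 1 − D₀(k_a−k_1)/(k_1 L₀) = 0.3979,
t_c = ln(5.156 × 0.3979) / (2.15 − 0.417) = ln(2.052) / 1.733 = 0.7186/1.733 = 0.4147 d.
D_c = (k_1/k_a) L₀ e^(−k_1 t_c) = (0.417/2.15) × 20.5 × e^(−0.417×0.4147) = 0.1940 × 20.5 × 0.8412 = 3.345 mg/L.
x_c = v t_c = 0.867 m/s × 0.4147 d × 86400 s/d = 31060 m ≈ 31.1 km.

t_c ≈ 0.415 d; D_c ≈ 3.34 mg/L; x_c ≈ 31.1 km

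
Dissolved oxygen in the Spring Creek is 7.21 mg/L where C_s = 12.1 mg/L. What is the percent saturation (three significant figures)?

% saturation = C/C_s × 100 = 7.21/12.1 × 100 = 59.6 %.

59.6 % saturation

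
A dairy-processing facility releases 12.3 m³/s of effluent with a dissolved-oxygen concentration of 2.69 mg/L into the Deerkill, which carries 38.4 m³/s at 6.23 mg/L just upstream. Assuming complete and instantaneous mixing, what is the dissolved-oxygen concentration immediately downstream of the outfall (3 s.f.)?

Flow-weighted mixing: C = (Q_r C_r + Q_w C_w)/(Q_r + Q_w)
= (38.4×6.23 + 12.3×2.69)/(38.4 + 12.3) = 272.3/50.70 = 5.371 mg/L.

5.37 mg/L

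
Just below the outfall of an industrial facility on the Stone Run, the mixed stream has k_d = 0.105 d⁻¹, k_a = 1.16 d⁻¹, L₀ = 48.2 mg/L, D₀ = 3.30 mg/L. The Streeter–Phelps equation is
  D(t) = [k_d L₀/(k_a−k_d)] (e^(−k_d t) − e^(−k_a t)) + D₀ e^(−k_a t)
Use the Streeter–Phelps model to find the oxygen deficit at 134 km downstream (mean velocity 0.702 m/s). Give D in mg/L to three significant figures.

Travel time t = x/v = 134 km / (0.702 m/s) = 134000 m / 0.702 m/s = 190900 s = 2.209 d.
k_d L₀/(k_a−k_d) = 0.105×48.2/(1.16−0.105) = 5.061/1.055 = 4.797 mg/L.
e^(−k_d t) = e^(−0.105×2.209) = 0.7930; e^(−k_a t) = e^(−1.16×2.209) = 0.07709.
D = 4.797 × (0.7930 − 0.07709) + 3.30 × 0.07709 = 3.434 + 0.2544 = 3.689 mg/L.

D ≈ 3.69 mg/L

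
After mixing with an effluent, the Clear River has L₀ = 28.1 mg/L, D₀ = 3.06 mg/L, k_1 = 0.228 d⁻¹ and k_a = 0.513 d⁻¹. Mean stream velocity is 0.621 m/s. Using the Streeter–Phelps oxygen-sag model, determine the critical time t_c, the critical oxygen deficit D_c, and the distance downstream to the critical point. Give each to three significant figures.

t_c ≈ 2.33 d; D_c ≈ 7.34 mg/L; x_c ≈ 125 km

At the critical point dD/dt = 0, so k_1 L₀ e^(−k_1 t) = k_a D. Substituting D(t) from the Streeter–Phelps equation and solving for t gives
t_c = ln[(k_a/k_1)(1 − D₀(k_a−k_1)/(k_1 L₀))] / (k_a−k_1).
Here k_a−k_1 = 0.2850 d⁻¹ and 1 − D₀(k_a−k_1)/(k_1 L₀) = 1 − 3.06×0.2850/(0.228×28.1) = 0.8639, so
t_c = ln(2.250 × 0.8639) / 0.2850 = 0.6646 / 0.2850 = 2.332 d.
L(t_c) = L₀ e^(−k_1 t_c) = 28.1 × 0.5876 = 16.51 mg/L, and at the critical point k_a D_c = k_1 L, so D_c = (0.228/0.513) × 16.51 = 7.339 mg/L.
x_c = v t_c = 0.621 m/s × 2.332 d × 86400 s/d = 125100 m ≈ 125 km.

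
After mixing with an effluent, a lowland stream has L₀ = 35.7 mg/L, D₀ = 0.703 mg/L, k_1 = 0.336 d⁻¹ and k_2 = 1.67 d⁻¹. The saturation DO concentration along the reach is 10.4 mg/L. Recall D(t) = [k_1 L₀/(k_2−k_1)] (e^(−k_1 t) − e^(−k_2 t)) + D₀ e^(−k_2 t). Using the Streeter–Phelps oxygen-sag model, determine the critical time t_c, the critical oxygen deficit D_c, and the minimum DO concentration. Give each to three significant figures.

t_c ≈ 1.14 d; D_c ≈ 4.90 mg/L; min DO ≈ 5.50 mg/L

With k_2/k_1 = 4.970 and 1 − D₀(k_2−k_1)/(k_1 L₀) = 0.9218,
t_c = ln(4.970 × 0.9218) / (1.67 − 0.336) = ln(4.582) / 1.334 = 1.522/1.334 = 1.141 d.
L(t_c) = L₀ e^(−k_1 t_c) = 35.7 × 0.6816 = 24.33 mg/L, and at the critical point k_2 D_c = k_1 L, so D_c = (0.336/1.67) × 24.33 = 4.895 mg/L.
Minimum DO = C_s − D_c = 10.4 − 4.895 = 5.505 mg/L.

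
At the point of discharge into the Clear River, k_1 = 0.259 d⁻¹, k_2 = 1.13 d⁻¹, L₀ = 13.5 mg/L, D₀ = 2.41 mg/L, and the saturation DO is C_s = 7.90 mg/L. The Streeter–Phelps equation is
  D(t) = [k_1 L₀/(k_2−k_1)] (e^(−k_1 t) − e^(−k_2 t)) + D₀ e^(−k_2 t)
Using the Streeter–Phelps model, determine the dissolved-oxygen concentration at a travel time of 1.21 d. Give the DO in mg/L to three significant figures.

k_1 L₀/(k_2−k_1) = 0.259×13.5/(1.13−0.259) = 3.497/0.8710 = 4.014 mg/L.
e^(−k_1 t) = e^(−0.259×1.210) = 0.7310; e^(−k_2 t) = e^(−1.13×1.210) = 0.2548.
D = 4.014 × (0.7310 − 0.2548) + 2.41 × 0.2548 = 1.912 + 0.6141 = 2.526 mg/L.
DO = C_s − D = 7.90 − 2.526 = 5.374 mg/L.

DO ≈ 5.37 mg/L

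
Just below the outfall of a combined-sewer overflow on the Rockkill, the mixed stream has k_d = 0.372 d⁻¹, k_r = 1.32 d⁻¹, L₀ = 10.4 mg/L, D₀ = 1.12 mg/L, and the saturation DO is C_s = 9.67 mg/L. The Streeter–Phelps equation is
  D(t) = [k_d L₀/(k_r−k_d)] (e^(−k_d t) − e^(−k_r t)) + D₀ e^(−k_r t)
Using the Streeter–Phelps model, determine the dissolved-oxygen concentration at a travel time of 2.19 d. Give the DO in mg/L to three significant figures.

DO ≈ 8.03 mg/L

k_d L₀/(k_r−k_d) = 0.372×10.4/(1.32−0.372) = 3.869/0.9480 = 4.081 mg/L.
e^(−k_d t) = e^(−0.372×2.190) = 0.4428; e^(−k_r t) = e^(−1.32×2.190) = 0.05553.
D = 4.081 × (0.4428 − 0.05553) + 1.12 × 0.05553 = 1.580 + 0.06220 = 1.643 mg/L.
DO = C_s − D = 9.67 − 1.643 = 8.027 mg/L.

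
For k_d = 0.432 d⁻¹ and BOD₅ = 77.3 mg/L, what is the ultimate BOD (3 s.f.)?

BOD₅ = L₀(1 − e^(−5k_d)) ⇒ L₀ = BOD₅ / (1 − e^(−5×0.432))
= 77.3 / (1 − 0.1153) = 77.3 / 0.8847 = 87.38 mg/L.

L₀ ≈ 87.4 mg/L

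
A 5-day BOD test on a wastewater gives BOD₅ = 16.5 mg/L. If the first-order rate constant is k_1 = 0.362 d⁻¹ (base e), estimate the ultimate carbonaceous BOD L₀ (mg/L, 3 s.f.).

BOD₅ = L₀(1 − e^(−5k_1)) ⇒ L₀ = BOD₅ / (1 − e^(−5×0.362))
= 16.5 / (1 − 0.1637) = 16.5 / 0.8363 = 19.73 mg/L.

L₀ ≈ 19.7 mg/L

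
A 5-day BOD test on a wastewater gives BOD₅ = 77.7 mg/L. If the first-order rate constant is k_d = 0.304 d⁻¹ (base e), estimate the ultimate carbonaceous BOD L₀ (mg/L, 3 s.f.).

L₀ ≈ 99.5 mg/L

BOD₅ = L₀(1 − e^(−5k_d)) ⇒ L₀ = BOD₅ / (1 − e^(−5×0.304))
= 77.7 / (1 − 0.2187) = 77.7 / 0.7813 = 99.45 mg/L.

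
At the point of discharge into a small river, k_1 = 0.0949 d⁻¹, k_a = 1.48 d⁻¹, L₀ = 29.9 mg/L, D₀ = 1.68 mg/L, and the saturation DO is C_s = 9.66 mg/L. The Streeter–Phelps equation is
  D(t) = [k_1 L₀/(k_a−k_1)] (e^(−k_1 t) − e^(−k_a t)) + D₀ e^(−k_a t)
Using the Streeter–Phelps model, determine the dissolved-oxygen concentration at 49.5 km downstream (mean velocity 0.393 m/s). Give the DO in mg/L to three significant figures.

Travel time t = x/v = 49.5 km / (0.393 m/s) = 49500 m / 0.393 m/s = 126000 s = 1.458 d.
k_1 L₀/(k_a−k_1) = 0.0949×29.9/(1.48−0.0949) = 2.838/1.385 = 2.049 mg/L.
e^(−k_1 t) = e^(−0.0949×1.458) = 0.8708; e^(−k_a t) = e^(−1.48×1.458) = 0.1156.
D = 2.049 × (0.8708 − 0.1156) + 1.68 × 0.1156 = 1.547 + 0.1942 = 1.741 mg/L.
DO = C_s − D = 9.66 − 1.741 = 7.919 mg/L.

DO ≈ 7.92 mg/L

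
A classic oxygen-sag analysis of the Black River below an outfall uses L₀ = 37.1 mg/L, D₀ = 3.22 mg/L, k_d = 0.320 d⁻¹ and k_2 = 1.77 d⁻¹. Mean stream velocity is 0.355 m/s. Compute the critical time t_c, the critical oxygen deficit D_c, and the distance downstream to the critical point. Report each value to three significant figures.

t_c ≈ 0.835 d; D_c ≈ 5.13 mg/L; x_c ≈ 25.6 km

t_c = [1/(k_2−k_d)] ln[(k_2/k_d)(1 − D₀(k_2−k_d)/(k_d L₀))]
= [1/(1.77−0.320)] ln[(1.77/0.320)(1 − 3.22×1.450/(0.320×37.1))]
= (1/1.450) ln[5.531 × 0.6067] = 0.6897 × ln(3.356) = 0.6897 × 1.211 = 0.8350 d.
D_c = (k_d/k_2) L₀ e^(−k_d t_c) = (0.320/1.77) × 37.1 × e^(−0.320×0.8350) = 0.1808 × 37.1 × 0.7655 = 5.135 mg/L.
x_c = v t_c = 0.355 m/s × 0.8350 d × 86400 s/d = 25610 m ≈ 25.6 km.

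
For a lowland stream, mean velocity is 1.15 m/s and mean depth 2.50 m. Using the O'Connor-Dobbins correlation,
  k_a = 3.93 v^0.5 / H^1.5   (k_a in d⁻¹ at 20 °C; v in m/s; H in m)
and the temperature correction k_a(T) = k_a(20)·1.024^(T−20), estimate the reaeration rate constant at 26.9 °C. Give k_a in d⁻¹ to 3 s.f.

k_a ≈ 1.26 d⁻¹

k_a(20) = 3.93 × 1.15^0.5 / 2.50^1.5 = 3.93 × 1.072 / 3.953 = 1.066 d⁻¹.
k_a(26.9) = 1.066 × 1.024^(26.9−20) = 1.066 × 1.178 = 1.256 d⁻¹.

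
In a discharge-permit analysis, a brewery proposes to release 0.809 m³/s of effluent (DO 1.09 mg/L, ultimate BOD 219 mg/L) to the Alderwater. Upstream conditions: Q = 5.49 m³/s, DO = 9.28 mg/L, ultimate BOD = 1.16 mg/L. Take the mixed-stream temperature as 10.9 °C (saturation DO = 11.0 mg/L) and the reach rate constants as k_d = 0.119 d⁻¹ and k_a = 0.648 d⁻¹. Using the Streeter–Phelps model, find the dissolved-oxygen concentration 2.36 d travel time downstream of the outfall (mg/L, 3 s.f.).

Mixed DO = (5.49×9.28 + 0.809×1.09)/(5.49+0.809) = 51.83/6.299 = 8.228 mg/L.
Mixed L₀ = (5.49×1.16 + 0.809×219)/(6.299) = 183.5/6.299 = 29.14 mg/L.
Initial deficit D₀ = C_s − DO₀ = 11.0 − 8.228 = 2.772 mg/L.
D(2.36) = [0.119×29.14/(0.648−0.119)](e^(−0.119×2.36) − e^(−0.648×2.36)) + 2.772 e^(−0.648×2.36)
= 6.555 × (0.7551 − 0.2167) + 2.772 × 0.2167 = 4.130 mg/L.
DO = 11.0 − 4.130 = 6.870 mg/L.

DO ≈ 6.87 mg/L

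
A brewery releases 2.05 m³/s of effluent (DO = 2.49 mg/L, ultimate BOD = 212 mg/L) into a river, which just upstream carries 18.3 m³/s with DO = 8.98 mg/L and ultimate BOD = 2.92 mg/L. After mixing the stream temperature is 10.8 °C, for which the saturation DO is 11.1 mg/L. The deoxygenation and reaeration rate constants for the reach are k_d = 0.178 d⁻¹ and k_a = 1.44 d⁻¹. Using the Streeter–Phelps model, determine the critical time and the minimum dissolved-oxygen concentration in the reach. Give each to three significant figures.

Mixed DO = (18.3×8.98 + 2.05×2.49)/(18.3+2.05) = 169.4/20.35 = 8.326 mg/L.
Mixed L₀ = (18.3×2.92 + 2.05×212)/(20.35) = 488.0/20.35 = 23.98 mg/L.
Initial deficit D₀ = C_s − DO₀ = 11.1 − 8.326 = 2.774 mg/L.
t_c = (1/1.262) ln[(1.44/0.178)(1 − 2.774×1.262/(0.178×23.98))] = 0.7924 × ln(1.456) = 0.2977 d.
D_c = (0.178/1.44) × 23.98 × e^(−0.178×0.2977) = 0.1236 × 23.98 × 0.9484 = 2.811 mg/L.
Minimum DO = 11.1 − 2.811 = 8.289 mg/L.

t_c ≈ 0.298 d; minimum DO ≈ 8.29 mg/L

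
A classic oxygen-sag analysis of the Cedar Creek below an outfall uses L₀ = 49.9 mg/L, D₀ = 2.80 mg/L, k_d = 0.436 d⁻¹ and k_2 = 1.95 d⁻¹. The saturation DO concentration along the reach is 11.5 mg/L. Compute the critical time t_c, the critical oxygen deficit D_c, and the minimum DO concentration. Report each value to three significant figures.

t_c = [1/(k_2−k_d)] ln[(k_2/k_d)(1 − D₀(k_2−k_d)/(k_d L₀))]
= [1/(1.95−0.436)] ln[(1.95/0.436)(1 − 2.80×1.514/(0.436×49.9))]
= (1/1.514) ln[4.472 × 0.8052] = 0.6605 × ln(3.601) = 0.6605 × 1.281 = 0.8462 d.
D_c = (k_d/k_2) L₀ e^(−k_d t_c) = (0.436/1.95) × 49.9 × e^(−0.436×0.8462) = 0.2236 × 49.9 × 0.6915 = 7.715 mg/L.
Minimum DO = C_s − D_c = 11.5 − 7.715 = 3.785 mg/L.

t_c ≈ 0.846 d; D_c ≈ 7.71 mg/L; min DO ≈ 3.79 mg/L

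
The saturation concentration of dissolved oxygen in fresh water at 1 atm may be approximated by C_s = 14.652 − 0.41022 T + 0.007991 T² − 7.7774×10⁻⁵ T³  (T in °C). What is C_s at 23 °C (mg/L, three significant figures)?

C_s = 14.652 − 0.41022×23 + 0.007991×23² − 7.7774×10⁻⁵×23³ = 8.498 mg/L.

C_s ≈ 8.50 mg/L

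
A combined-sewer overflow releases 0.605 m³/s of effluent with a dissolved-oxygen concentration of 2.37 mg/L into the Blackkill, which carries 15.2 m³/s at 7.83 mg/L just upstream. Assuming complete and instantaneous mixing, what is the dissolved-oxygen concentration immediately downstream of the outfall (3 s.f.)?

7.62 mg/L

Flow-weighted mixing: C = (Q_r C_r + Q_w C_w)/(Q_r + Q_w)
= (15.2×7.83 + 0.605×2.37)/(15.2 + 0.605) = 120.4/15.80 = 7.621 mg/L.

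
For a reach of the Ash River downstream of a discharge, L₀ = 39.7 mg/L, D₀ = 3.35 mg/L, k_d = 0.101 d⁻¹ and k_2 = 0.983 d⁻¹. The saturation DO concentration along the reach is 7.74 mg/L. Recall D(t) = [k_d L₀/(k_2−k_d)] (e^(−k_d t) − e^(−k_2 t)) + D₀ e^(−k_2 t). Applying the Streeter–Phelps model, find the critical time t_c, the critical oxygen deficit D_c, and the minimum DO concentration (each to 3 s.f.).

t_c = [1/(k_2−k_d)] ln[(k_2/k_d)(1 − D₀(k_2−k_d)/(k_d L₀))]
= [1/(0.983−0.101)] ln[(0.983/0.101)(1 − 3.35×0.8820/(0.101×39.7))]
= (1/0.8820) ln[9.733 × 0.2631] = 1.134 × ln(2.561) = 1.134 × 0.9403 = 1.066 d.
D_c = (k_d/k_2) L₀ e^(−k_d t_c) = (0.101/0.983) × 39.7 × e^(−0.101×1.066) = 0.1027 × 39.7 × 0.8979 = 3.663 mg/L.
Minimum DO = C_s − D_c = 7.74 − 3.663 = 4.077 mg/L.

t_c ≈ 1.07 d; D_c ≈ 3.66 mg/L; min DO ≈ 4.08 mg/L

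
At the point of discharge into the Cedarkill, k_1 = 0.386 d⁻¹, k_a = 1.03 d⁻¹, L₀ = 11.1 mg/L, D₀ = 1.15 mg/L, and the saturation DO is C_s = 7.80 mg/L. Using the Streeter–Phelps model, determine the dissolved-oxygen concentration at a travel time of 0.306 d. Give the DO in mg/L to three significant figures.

DO ≈ 5.90 mg/L

k_1 L₀/(k_a−k_1) = 0.386×11.1/(1.03−0.386) = 4.285/0.6440 = 6.653 mg/L.
e^(−k_1 t) = e^(−0.386×0.3060) = 0.8886; e^(−k_a t) = e^(−1.03×0.3060) = 0.7297.
D = 6.653 × (0.8886 − 0.7297) + 1.15 × 0.7297 = 1.057 + 0.8391 = 1.897 mg/L.
DO = C_s − D = 7.80 − 1.897 = 5.903 mg/L.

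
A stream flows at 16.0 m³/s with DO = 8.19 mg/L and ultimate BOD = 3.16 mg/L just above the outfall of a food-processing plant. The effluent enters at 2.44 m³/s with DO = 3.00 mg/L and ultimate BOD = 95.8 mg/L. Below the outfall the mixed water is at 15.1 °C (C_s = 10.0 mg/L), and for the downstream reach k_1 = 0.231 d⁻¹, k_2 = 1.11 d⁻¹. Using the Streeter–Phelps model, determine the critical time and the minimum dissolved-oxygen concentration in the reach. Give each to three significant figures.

t_c ≈ 0.696 d; minimum DO ≈ 7.27 mg/L

Mixed DO = (16.0×8.19 + 2.44×3.00)/(16.0+2.44) = 138.4/18.44 = 7.503 mg/L.
Mixed L₀ = (16.0×3.16 + 2.44×95.8)/(18.44) = 284.3/18.44 = 15.42 mg/L.
Initial deficit D₀ = C_s − DO₀ = 10.0 − 7.503 = 2.497 mg/L.
t_c = (1/0.8790) ln[(1.11/0.231)(1 − 2.497×0.8790/(0.231×15.42))] = 1.138 × ln(1.844) = 0.6963 d.
D_c = (0.231/1.11) × 15.42 × e^(−0.231×0.6963) = 0.2081 × 15.42 × 0.8514 = 2.732 mg/L.
Minimum DO = 10.0 − 2.732 = 7.268 mg/L.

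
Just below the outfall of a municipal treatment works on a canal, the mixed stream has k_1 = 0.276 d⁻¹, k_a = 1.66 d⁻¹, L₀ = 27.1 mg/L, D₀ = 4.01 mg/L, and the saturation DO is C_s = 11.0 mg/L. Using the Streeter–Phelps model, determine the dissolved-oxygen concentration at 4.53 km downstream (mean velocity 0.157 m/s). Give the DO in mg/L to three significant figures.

DO ≈ 6.87 mg/L

Travel time t = x/v = 4.53 km / (0.157 m/s) = 4530 m / 0.157 m/s = 28850 s = 0.3340 d.
k_1 L₀/(k_a−k_1) = 0.276×27.1/(1.66−0.276) = 7.480/1.384 = 5.404 mg/L.
e^(−k_1 t) = e^(−0.276×0.3340) = 0.9119; e^(−k_a t) = e^(−1.66×0.3340) = 0.5744.
D = 5.404 × (0.9119 − 0.5744) + 4.01 × 0.5744 = 1.824 + 2.304 = 4.128 mg/L.
DO = C_s − D = 11.0 − 4.128 = 6.872 mg/L.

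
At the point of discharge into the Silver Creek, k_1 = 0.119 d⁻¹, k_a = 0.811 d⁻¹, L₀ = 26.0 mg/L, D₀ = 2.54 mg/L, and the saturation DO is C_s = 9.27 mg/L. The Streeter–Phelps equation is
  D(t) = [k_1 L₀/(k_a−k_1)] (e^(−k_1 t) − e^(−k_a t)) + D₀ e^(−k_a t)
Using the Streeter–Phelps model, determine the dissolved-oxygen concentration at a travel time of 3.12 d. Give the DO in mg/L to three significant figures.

DO ≈ 6.34 mg/L

k_1 L₀/(k_a−k_1) = 0.119×26.0/(0.811−0.119) = 3.094/0.6920 = 4.471 mg/L.
e^(−k_1 t) = e^(−0.119×3.120) = 0.6899; e^(−k_a t) = e^(−0.811×3.120) = 0.07963.
D = 4.471 × (0.6899 − 0.07963) + 2.54 × 0.07963 = 2.728 + 0.2023 = 2.931 mg/L.
DO = C_s − D = 9.27 − 2.931 = 6.339 mg/L.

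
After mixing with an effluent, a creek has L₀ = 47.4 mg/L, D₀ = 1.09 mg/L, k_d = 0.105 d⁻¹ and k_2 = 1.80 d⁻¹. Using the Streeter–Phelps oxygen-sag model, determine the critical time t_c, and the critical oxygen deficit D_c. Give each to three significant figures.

t_c ≈ 1.40 d; D_c ≈ 2.39 mg/L

With k_2/k_d = 17.14 and 1 − D₀(k_2−k_d)/(k_d L₀) = 0.6288,
t_c = ln(17.14 × 0.6288) / (1.80 − 0.105) = ln(10.78) / 1.695 = 2.378/1.695 = 1.403 d.
D_c = (k_d/k_2) L₀ e^(−k_d t_c) = (0.105/1.80) × 47.4 × e^(−0.105×1.403) = 0.05833 × 47.4 × 0.8630 = 2.386 mg/L.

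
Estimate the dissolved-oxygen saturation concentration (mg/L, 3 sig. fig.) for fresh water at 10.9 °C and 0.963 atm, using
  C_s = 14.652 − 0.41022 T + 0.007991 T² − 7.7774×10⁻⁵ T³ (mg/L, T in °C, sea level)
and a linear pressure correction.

At sea level: C_s = 14.652 − 0.41022×10.9 + 0.007991×10.9² − 7.7774×10⁻⁵×10.9³ = 11.03 mg/L.
Pressure correction: C_s' = 11.03 × 0.963 = 10.62 mg/L.

C_s ≈ 10.6 mg/L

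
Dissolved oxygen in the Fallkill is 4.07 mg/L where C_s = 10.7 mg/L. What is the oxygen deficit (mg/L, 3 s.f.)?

D = C_s − C = 10.7 − 4.07 = 6.63 mg/L.

D ≈ 6.63 mg/L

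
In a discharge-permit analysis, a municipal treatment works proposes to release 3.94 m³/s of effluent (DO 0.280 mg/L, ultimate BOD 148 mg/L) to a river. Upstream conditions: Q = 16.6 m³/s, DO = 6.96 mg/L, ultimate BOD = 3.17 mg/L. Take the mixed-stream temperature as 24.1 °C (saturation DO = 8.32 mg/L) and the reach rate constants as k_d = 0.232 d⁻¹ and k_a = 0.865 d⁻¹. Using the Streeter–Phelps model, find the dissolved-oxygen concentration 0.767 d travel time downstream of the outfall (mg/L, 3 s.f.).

DO ≈ 3.31 mg/L

Mixed DO = (16.6×6.96 + 3.94×0.280)/(16.6+3.94) = 116.6/20.54 = 5.679 mg/L.
Mixed L₀ = (16.6×3.17 + 3.94×148)/(20.54) = 635.7/20.54 = 30.95 mg/L.
Initial deficit D₀ = C_s − DO₀ = 8.32 − 5.679 = 2.641 mg/L.
D(0.767) = [0.232×30.95/(0.865−0.232)](e^(−0.232×0.767) − e^(−0.865×0.767)) + 2.641 e^(−0.865×0.767)
= 11.34 × (0.8370 − 0.5151) + 2.641 × 0.5151 = 5.012 mg/L.
DO = 8.32 − 5.012 = 3.308 mg/L.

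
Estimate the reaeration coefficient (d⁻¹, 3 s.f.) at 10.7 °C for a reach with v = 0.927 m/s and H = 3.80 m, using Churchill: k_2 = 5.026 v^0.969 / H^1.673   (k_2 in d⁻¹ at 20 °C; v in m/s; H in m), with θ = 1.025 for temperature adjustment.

k_2(20) = 5.026 × 0.927^0.969 / 3.80^1.673 = 5.026 × 0.9292 / 9.332 = 0.5004 d⁻¹.
k_2(10.7) = 0.5004 × 1.025^(10.7−20) = 0.5004 × 0.7948 = 0.3978 d⁻¹.

k_2 ≈ 0.398 d⁻¹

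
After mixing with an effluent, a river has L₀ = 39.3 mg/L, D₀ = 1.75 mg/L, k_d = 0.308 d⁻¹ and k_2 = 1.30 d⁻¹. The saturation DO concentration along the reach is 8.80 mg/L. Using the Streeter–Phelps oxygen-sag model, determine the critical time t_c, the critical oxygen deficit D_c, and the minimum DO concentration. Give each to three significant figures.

t_c ≈ 1.30 d; D_c ≈ 6.25 mg/L; min DO ≈ 2.55 mg/L

With k_2/k_d = 4.221 and 1 − D₀(k_2−k_d)/(k_d L₀) = 0.8566,
t_c = ln(4.221 × 0.8566) / (1.30 − 0.308) = ln(3.615) / 0.9920 = 1.285/0.9920 = 1.296 d.
D_c = (k_d/k_2) L₀ e^(−k_d t_c) = (0.308/1.30) × 39.3 × e^(−0.308×1.296) = 0.2369 × 39.3 × 0.6710 = 6.247 mg/L.
Minimum DO = C_s − D_c = 8.80 − 6.247 = 2.553 mg/L.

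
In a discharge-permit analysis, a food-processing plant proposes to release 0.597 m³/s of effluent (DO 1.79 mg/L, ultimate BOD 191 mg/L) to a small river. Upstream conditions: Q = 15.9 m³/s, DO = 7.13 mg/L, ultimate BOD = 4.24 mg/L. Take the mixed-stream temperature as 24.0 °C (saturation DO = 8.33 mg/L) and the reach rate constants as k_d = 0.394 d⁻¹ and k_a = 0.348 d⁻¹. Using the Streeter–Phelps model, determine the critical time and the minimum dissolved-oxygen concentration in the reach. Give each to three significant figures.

Mixed DO = (15.9×7.13 + 0.597×1.79)/(15.9+0.597) = 114.4/16.50 = 6.937 mg/L.
Mixed L₀ = (15.9×4.24 + 0.597×191)/(16.50) = 181.4/16.50 = 11.00 mg/L.
Initial deficit D₀ = C_s − DO₀ = 8.33 − 6.937 = 1.393 mg/L.
t_c = (1/-0.04600) ln[(0.348/0.394)(1 − 1.393×-0.04600/(0.394×11.00))] = -21.74 × ln(0.8963) = 2.380 d.
D_c = (0.394/0.348) × 11.00 × e^(−0.394×2.380) = 1.132 × 11.00 × 0.3916 = 4.876 mg/L.
Minimum DO = 8.33 − 4.876 = 3.454 mg/L.

t_c ≈ 2.38 d; minimum DO ≈ 3.45 mg/L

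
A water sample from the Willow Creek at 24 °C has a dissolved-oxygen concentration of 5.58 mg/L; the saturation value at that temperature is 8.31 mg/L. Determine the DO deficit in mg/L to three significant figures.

D ≈ 2.73 mg/L

D = C_s − C = 8.31 − 5.58 = 2.73 mg/L.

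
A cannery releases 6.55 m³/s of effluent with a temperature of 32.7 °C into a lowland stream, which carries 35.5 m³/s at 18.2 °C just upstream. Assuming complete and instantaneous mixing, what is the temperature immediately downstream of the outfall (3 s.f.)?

20.5 °C

Flow-weighted mixing: C = (Q_r C_r + Q_w C_w)/(Q_r + Q_w)
= (35.5×18.2 + 6.55×32.7)/(35.5 + 6.55) = 860.3/42.05 = 20.46 °C.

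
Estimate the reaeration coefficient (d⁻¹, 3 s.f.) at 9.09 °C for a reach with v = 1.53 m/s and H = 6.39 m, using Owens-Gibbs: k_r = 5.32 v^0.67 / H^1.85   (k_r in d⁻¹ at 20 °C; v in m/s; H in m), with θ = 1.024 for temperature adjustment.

k_r(20) = 5.32 × 1.53^0.67 / 6.39^1.85 = 5.32 × 1.330 / 30.92 = 0.2288 d⁻¹.
k_r(9.09) = 0.2288 × 1.024^(9.09−20) = 0.2288 × 0.7720 = 0.1766 d⁻¹.

k_r ≈ 0.177 d⁻¹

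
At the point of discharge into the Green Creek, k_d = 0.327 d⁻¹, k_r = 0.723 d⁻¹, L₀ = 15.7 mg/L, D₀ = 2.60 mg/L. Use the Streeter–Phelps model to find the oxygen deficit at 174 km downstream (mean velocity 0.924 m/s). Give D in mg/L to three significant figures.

Travel time t = x/v = 174 km / (0.924 m/s) = 174000 m / 0.924 m/s = 188300 s = 2.180 d.
k_d L₀/(k_r−k_d) = 0.327×15.7/(0.723−0.327) = 5.134/0.3960 = 12.96 mg/L.
e^(−k_d t) = e^(−0.327×2.180) = 0.4903; e^(−k_r t) = e^(−0.723×2.180) = 0.2068.
D = 12.96 × (0.4903 − 0.2068) + 2.60 × 0.2068 = 3.675 + 0.5378 = 4.213 mg/L.

D ≈ 4.21 mg/L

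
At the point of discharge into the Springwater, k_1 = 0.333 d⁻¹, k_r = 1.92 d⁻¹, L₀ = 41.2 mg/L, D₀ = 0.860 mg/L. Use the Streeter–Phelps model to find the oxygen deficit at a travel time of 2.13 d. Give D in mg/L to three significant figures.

D ≈ 4.12 mg/L

k_1 L₀/(k_r−k_1) = 0.333×41.2/(1.92−0.333) = 13.72/1.587 = 8.645 mg/L.
e^(−k_1 t) = e^(−0.333×2.130) = 0.4920; e^(−k_r t) = e^(−1.92×2.130) = 0.01675.
D = 8.645 × (0.4920 − 0.01675) + 0.860 × 0.01675 = 4.109 + 0.01440 = 4.123 mg/L.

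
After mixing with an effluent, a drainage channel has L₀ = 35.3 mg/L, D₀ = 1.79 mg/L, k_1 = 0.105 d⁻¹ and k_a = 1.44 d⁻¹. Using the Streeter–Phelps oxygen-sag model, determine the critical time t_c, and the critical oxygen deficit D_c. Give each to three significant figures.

t_c = [1/(k_a−k_1)] ln[(k_a/k_1)(1 − D₀(k_a−k_1)/(k_1 L₀))]
= [1/(1.44−0.105)] ln[(1.44/0.105)(1 − 1.79×1.335/(0.105×35.3))]
= (1/1.335) ln[13.71 × 0.3553] = 0.7491 × ln(4.872) = 0.7491 × 1.584 = 1.186 d.
L(t_c) = L₀ e^(−k_1 t_c) = 35.3 × 0.8829 = 31.17 mg/L, and at the critical point k_a D_c = k_1 L, so D_c = (0.105/1.44) × 31.17 = 2.273 mg/L.

t_c ≈ 1.19 d; D_c ≈ 2.27 mg/L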